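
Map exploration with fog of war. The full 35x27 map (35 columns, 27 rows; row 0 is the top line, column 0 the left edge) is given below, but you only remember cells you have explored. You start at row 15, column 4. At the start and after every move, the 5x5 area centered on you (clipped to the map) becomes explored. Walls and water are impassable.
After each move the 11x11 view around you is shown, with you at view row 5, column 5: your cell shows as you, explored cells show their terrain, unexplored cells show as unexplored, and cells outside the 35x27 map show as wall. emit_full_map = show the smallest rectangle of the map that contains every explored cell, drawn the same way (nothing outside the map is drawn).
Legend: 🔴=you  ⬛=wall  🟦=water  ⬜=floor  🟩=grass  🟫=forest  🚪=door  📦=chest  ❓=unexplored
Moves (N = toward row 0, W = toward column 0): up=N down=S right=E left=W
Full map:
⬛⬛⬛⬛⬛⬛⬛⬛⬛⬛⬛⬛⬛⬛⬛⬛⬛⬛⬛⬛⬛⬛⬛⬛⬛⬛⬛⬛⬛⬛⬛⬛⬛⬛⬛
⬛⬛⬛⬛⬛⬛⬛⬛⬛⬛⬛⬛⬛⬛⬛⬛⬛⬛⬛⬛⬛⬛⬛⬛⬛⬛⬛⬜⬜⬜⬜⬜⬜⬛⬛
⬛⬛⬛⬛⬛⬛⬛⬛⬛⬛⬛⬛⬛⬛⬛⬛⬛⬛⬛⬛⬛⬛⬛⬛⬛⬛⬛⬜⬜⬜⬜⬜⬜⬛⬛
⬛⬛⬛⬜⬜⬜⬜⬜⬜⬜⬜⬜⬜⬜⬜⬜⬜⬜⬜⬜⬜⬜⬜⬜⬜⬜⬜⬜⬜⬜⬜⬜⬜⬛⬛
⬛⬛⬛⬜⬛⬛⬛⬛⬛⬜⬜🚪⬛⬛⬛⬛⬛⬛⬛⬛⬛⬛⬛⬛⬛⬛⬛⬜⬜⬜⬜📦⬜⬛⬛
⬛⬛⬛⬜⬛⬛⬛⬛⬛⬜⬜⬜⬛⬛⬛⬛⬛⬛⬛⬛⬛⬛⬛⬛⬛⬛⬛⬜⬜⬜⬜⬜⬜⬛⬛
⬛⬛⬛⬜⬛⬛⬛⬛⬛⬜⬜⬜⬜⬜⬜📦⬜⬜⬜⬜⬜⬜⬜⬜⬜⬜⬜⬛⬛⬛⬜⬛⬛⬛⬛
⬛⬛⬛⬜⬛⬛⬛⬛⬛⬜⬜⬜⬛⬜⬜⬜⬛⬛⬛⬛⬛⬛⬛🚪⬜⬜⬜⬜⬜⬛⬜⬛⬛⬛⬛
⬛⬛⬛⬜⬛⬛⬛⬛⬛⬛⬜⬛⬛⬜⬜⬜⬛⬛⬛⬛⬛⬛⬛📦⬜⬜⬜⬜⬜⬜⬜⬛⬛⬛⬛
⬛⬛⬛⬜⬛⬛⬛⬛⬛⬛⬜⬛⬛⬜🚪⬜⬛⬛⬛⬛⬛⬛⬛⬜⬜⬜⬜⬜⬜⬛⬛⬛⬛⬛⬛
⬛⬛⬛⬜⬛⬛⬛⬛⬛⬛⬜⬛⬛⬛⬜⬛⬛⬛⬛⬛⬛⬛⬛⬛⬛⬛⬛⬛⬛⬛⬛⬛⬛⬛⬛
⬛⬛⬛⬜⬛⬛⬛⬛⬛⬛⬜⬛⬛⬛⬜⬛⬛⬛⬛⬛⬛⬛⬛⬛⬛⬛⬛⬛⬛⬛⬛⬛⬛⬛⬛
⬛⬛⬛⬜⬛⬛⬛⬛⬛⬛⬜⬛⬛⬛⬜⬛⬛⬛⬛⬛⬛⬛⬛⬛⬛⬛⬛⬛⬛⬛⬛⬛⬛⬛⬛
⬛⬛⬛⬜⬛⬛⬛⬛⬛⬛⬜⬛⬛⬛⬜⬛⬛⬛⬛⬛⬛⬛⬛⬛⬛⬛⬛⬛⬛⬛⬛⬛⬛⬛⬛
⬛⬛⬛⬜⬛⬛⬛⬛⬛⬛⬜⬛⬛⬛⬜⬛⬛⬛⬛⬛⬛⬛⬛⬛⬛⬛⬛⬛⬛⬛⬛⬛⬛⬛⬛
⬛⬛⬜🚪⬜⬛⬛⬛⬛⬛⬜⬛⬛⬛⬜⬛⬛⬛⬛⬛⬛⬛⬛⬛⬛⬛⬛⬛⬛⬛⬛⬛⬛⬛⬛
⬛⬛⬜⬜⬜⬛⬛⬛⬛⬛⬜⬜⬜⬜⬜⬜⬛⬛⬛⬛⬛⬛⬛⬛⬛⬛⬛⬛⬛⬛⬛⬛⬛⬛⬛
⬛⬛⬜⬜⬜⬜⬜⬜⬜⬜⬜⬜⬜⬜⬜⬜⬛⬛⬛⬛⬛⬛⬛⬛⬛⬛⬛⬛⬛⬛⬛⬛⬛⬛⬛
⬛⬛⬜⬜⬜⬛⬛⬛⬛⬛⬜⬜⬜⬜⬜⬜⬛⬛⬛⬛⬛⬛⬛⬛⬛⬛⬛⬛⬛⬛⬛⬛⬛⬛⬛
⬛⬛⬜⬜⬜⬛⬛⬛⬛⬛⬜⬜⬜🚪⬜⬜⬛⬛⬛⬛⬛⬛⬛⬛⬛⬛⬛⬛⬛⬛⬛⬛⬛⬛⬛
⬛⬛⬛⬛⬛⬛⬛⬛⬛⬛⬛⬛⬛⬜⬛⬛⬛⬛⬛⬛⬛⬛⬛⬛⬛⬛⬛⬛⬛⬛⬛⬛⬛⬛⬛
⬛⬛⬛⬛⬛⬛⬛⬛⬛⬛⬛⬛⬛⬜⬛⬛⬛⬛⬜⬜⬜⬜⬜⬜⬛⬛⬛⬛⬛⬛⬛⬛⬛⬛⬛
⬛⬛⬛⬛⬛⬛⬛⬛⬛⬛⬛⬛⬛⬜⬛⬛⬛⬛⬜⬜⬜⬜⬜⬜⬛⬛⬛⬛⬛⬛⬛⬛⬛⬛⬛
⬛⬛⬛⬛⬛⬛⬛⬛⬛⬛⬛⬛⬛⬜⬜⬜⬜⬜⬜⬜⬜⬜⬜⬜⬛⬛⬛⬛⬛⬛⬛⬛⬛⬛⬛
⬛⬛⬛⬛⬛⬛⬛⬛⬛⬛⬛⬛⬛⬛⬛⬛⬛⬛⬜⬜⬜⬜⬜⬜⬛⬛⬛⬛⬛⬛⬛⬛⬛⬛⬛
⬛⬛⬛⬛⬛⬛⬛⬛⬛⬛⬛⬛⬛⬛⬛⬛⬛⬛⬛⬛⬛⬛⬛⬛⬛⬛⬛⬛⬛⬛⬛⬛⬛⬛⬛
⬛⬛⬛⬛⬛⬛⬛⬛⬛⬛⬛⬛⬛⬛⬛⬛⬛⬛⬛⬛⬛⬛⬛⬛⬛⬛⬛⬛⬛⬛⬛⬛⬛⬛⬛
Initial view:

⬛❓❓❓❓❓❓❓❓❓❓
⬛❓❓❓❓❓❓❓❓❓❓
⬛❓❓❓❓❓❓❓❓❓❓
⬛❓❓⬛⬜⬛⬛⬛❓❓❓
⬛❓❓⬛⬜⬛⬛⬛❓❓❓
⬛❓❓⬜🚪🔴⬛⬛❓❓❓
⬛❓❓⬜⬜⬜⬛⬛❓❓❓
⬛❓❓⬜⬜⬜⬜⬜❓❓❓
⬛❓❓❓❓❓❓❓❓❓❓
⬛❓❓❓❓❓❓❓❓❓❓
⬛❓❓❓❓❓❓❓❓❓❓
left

⬛⬛❓❓❓❓❓❓❓❓❓
⬛⬛❓❓❓❓❓❓❓❓❓
⬛⬛❓❓❓❓❓❓❓❓❓
⬛⬛❓⬛⬛⬜⬛⬛⬛❓❓
⬛⬛❓⬛⬛⬜⬛⬛⬛❓❓
⬛⬛❓⬛⬜🔴⬜⬛⬛❓❓
⬛⬛❓⬛⬜⬜⬜⬛⬛❓❓
⬛⬛❓⬛⬜⬜⬜⬜⬜❓❓
⬛⬛❓❓❓❓❓❓❓❓❓
⬛⬛❓❓❓❓❓❓❓❓❓
⬛⬛❓❓❓❓❓❓❓❓❓

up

⬛⬛❓❓❓❓❓❓❓❓❓
⬛⬛❓❓❓❓❓❓❓❓❓
⬛⬛❓❓❓❓❓❓❓❓❓
⬛⬛❓⬛⬛⬜⬛⬛❓❓❓
⬛⬛❓⬛⬛⬜⬛⬛⬛❓❓
⬛⬛❓⬛⬛🔴⬛⬛⬛❓❓
⬛⬛❓⬛⬜🚪⬜⬛⬛❓❓
⬛⬛❓⬛⬜⬜⬜⬛⬛❓❓
⬛⬛❓⬛⬜⬜⬜⬜⬜❓❓
⬛⬛❓❓❓❓❓❓❓❓❓
⬛⬛❓❓❓❓❓❓❓❓❓

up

⬛⬛❓❓❓❓❓❓❓❓❓
⬛⬛❓❓❓❓❓❓❓❓❓
⬛⬛❓❓❓❓❓❓❓❓❓
⬛⬛❓⬛⬛⬜⬛⬛❓❓❓
⬛⬛❓⬛⬛⬜⬛⬛❓❓❓
⬛⬛❓⬛⬛🔴⬛⬛⬛❓❓
⬛⬛❓⬛⬛⬜⬛⬛⬛❓❓
⬛⬛❓⬛⬜🚪⬜⬛⬛❓❓
⬛⬛❓⬛⬜⬜⬜⬛⬛❓❓
⬛⬛❓⬛⬜⬜⬜⬜⬜❓❓
⬛⬛❓❓❓❓❓❓❓❓❓

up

⬛⬛❓❓❓❓❓❓❓❓❓
⬛⬛❓❓❓❓❓❓❓❓❓
⬛⬛❓❓❓❓❓❓❓❓❓
⬛⬛❓⬛⬛⬜⬛⬛❓❓❓
⬛⬛❓⬛⬛⬜⬛⬛❓❓❓
⬛⬛❓⬛⬛🔴⬛⬛❓❓❓
⬛⬛❓⬛⬛⬜⬛⬛⬛❓❓
⬛⬛❓⬛⬛⬜⬛⬛⬛❓❓
⬛⬛❓⬛⬜🚪⬜⬛⬛❓❓
⬛⬛❓⬛⬜⬜⬜⬛⬛❓❓
⬛⬛❓⬛⬜⬜⬜⬜⬜❓❓

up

⬛⬛❓❓❓❓❓❓❓❓❓
⬛⬛❓❓❓❓❓❓❓❓❓
⬛⬛❓❓❓❓❓❓❓❓❓
⬛⬛❓⬛⬛⬜⬛⬛❓❓❓
⬛⬛❓⬛⬛⬜⬛⬛❓❓❓
⬛⬛❓⬛⬛🔴⬛⬛❓❓❓
⬛⬛❓⬛⬛⬜⬛⬛❓❓❓
⬛⬛❓⬛⬛⬜⬛⬛⬛❓❓
⬛⬛❓⬛⬛⬜⬛⬛⬛❓❓
⬛⬛❓⬛⬜🚪⬜⬛⬛❓❓
⬛⬛❓⬛⬜⬜⬜⬛⬛❓❓

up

⬛⬛❓❓❓❓❓❓❓❓❓
⬛⬛❓❓❓❓❓❓❓❓❓
⬛⬛❓❓❓❓❓❓❓❓❓
⬛⬛❓⬛⬛⬜⬛⬛❓❓❓
⬛⬛❓⬛⬛⬜⬛⬛❓❓❓
⬛⬛❓⬛⬛🔴⬛⬛❓❓❓
⬛⬛❓⬛⬛⬜⬛⬛❓❓❓
⬛⬛❓⬛⬛⬜⬛⬛❓❓❓
⬛⬛❓⬛⬛⬜⬛⬛⬛❓❓
⬛⬛❓⬛⬛⬜⬛⬛⬛❓❓
⬛⬛❓⬛⬜🚪⬜⬛⬛❓❓

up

⬛⬛❓❓❓❓❓❓❓❓❓
⬛⬛❓❓❓❓❓❓❓❓❓
⬛⬛❓❓❓❓❓❓❓❓❓
⬛⬛❓⬛⬛⬜⬛⬛❓❓❓
⬛⬛❓⬛⬛⬜⬛⬛❓❓❓
⬛⬛❓⬛⬛🔴⬛⬛❓❓❓
⬛⬛❓⬛⬛⬜⬛⬛❓❓❓
⬛⬛❓⬛⬛⬜⬛⬛❓❓❓
⬛⬛❓⬛⬛⬜⬛⬛❓❓❓
⬛⬛❓⬛⬛⬜⬛⬛⬛❓❓
⬛⬛❓⬛⬛⬜⬛⬛⬛❓❓

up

⬛⬛❓❓❓❓❓❓❓❓❓
⬛⬛❓❓❓❓❓❓❓❓❓
⬛⬛❓❓❓❓❓❓❓❓❓
⬛⬛❓⬛⬛⬜⬛⬛❓❓❓
⬛⬛❓⬛⬛⬜⬛⬛❓❓❓
⬛⬛❓⬛⬛🔴⬛⬛❓❓❓
⬛⬛❓⬛⬛⬜⬛⬛❓❓❓
⬛⬛❓⬛⬛⬜⬛⬛❓❓❓
⬛⬛❓⬛⬛⬜⬛⬛❓❓❓
⬛⬛❓⬛⬛⬜⬛⬛❓❓❓
⬛⬛❓⬛⬛⬜⬛⬛⬛❓❓

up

⬛⬛❓❓❓❓❓❓❓❓❓
⬛⬛❓❓❓❓❓❓❓❓❓
⬛⬛❓❓❓❓❓❓❓❓❓
⬛⬛❓⬛⬛⬜⬛⬛❓❓❓
⬛⬛❓⬛⬛⬜⬛⬛❓❓❓
⬛⬛❓⬛⬛🔴⬛⬛❓❓❓
⬛⬛❓⬛⬛⬜⬛⬛❓❓❓
⬛⬛❓⬛⬛⬜⬛⬛❓❓❓
⬛⬛❓⬛⬛⬜⬛⬛❓❓❓
⬛⬛❓⬛⬛⬜⬛⬛❓❓❓
⬛⬛❓⬛⬛⬜⬛⬛❓❓❓

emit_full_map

⬛⬛⬜⬛⬛❓
⬛⬛⬜⬛⬛❓
⬛⬛🔴⬛⬛❓
⬛⬛⬜⬛⬛❓
⬛⬛⬜⬛⬛❓
⬛⬛⬜⬛⬛❓
⬛⬛⬜⬛⬛❓
⬛⬛⬜⬛⬛❓
⬛⬛⬜⬛⬛⬛
⬛⬛⬜⬛⬛⬛
⬛⬜🚪⬜⬛⬛
⬛⬜⬜⬜⬛⬛
⬛⬜⬜⬜⬜⬜

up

⬛⬛❓❓❓❓❓❓❓❓❓
⬛⬛❓❓❓❓❓❓❓❓❓
⬛⬛❓❓❓❓❓❓❓❓❓
⬛⬛❓⬛⬛⬜⬛⬛❓❓❓
⬛⬛❓⬛⬛⬜⬛⬛❓❓❓
⬛⬛❓⬛⬛🔴⬛⬛❓❓❓
⬛⬛❓⬛⬛⬜⬛⬛❓❓❓
⬛⬛❓⬛⬛⬜⬛⬛❓❓❓
⬛⬛❓⬛⬛⬜⬛⬛❓❓❓
⬛⬛❓⬛⬛⬜⬛⬛❓❓❓
⬛⬛❓⬛⬛⬜⬛⬛❓❓❓

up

⬛⬛❓❓❓❓❓❓❓❓❓
⬛⬛❓❓❓❓❓❓❓❓❓
⬛⬛❓❓❓❓❓❓❓❓❓
⬛⬛❓⬛⬛⬜⬜⬜❓❓❓
⬛⬛❓⬛⬛⬜⬛⬛❓❓❓
⬛⬛❓⬛⬛🔴⬛⬛❓❓❓
⬛⬛❓⬛⬛⬜⬛⬛❓❓❓
⬛⬛❓⬛⬛⬜⬛⬛❓❓❓
⬛⬛❓⬛⬛⬜⬛⬛❓❓❓
⬛⬛❓⬛⬛⬜⬛⬛❓❓❓
⬛⬛❓⬛⬛⬜⬛⬛❓❓❓

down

⬛⬛❓❓❓❓❓❓❓❓❓
⬛⬛❓❓❓❓❓❓❓❓❓
⬛⬛❓⬛⬛⬜⬜⬜❓❓❓
⬛⬛❓⬛⬛⬜⬛⬛❓❓❓
⬛⬛❓⬛⬛⬜⬛⬛❓❓❓
⬛⬛❓⬛⬛🔴⬛⬛❓❓❓
⬛⬛❓⬛⬛⬜⬛⬛❓❓❓
⬛⬛❓⬛⬛⬜⬛⬛❓❓❓
⬛⬛❓⬛⬛⬜⬛⬛❓❓❓
⬛⬛❓⬛⬛⬜⬛⬛❓❓❓
⬛⬛❓⬛⬛⬜⬛⬛❓❓❓

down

⬛⬛❓❓❓❓❓❓❓❓❓
⬛⬛❓⬛⬛⬜⬜⬜❓❓❓
⬛⬛❓⬛⬛⬜⬛⬛❓❓❓
⬛⬛❓⬛⬛⬜⬛⬛❓❓❓
⬛⬛❓⬛⬛⬜⬛⬛❓❓❓
⬛⬛❓⬛⬛🔴⬛⬛❓❓❓
⬛⬛❓⬛⬛⬜⬛⬛❓❓❓
⬛⬛❓⬛⬛⬜⬛⬛❓❓❓
⬛⬛❓⬛⬛⬜⬛⬛❓❓❓
⬛⬛❓⬛⬛⬜⬛⬛❓❓❓
⬛⬛❓⬛⬛⬜⬛⬛❓❓❓

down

⬛⬛❓⬛⬛⬜⬜⬜❓❓❓
⬛⬛❓⬛⬛⬜⬛⬛❓❓❓
⬛⬛❓⬛⬛⬜⬛⬛❓❓❓
⬛⬛❓⬛⬛⬜⬛⬛❓❓❓
⬛⬛❓⬛⬛⬜⬛⬛❓❓❓
⬛⬛❓⬛⬛🔴⬛⬛❓❓❓
⬛⬛❓⬛⬛⬜⬛⬛❓❓❓
⬛⬛❓⬛⬛⬜⬛⬛❓❓❓
⬛⬛❓⬛⬛⬜⬛⬛❓❓❓
⬛⬛❓⬛⬛⬜⬛⬛❓❓❓
⬛⬛❓⬛⬛⬜⬛⬛⬛❓❓

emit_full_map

⬛⬛⬜⬜⬜❓
⬛⬛⬜⬛⬛❓
⬛⬛⬜⬛⬛❓
⬛⬛⬜⬛⬛❓
⬛⬛⬜⬛⬛❓
⬛⬛🔴⬛⬛❓
⬛⬛⬜⬛⬛❓
⬛⬛⬜⬛⬛❓
⬛⬛⬜⬛⬛❓
⬛⬛⬜⬛⬛❓
⬛⬛⬜⬛⬛⬛
⬛⬛⬜⬛⬛⬛
⬛⬜🚪⬜⬛⬛
⬛⬜⬜⬜⬛⬛
⬛⬜⬜⬜⬜⬜

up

⬛⬛❓❓❓❓❓❓❓❓❓
⬛⬛❓⬛⬛⬜⬜⬜❓❓❓
⬛⬛❓⬛⬛⬜⬛⬛❓❓❓
⬛⬛❓⬛⬛⬜⬛⬛❓❓❓
⬛⬛❓⬛⬛⬜⬛⬛❓❓❓
⬛⬛❓⬛⬛🔴⬛⬛❓❓❓
⬛⬛❓⬛⬛⬜⬛⬛❓❓❓
⬛⬛❓⬛⬛⬜⬛⬛❓❓❓
⬛⬛❓⬛⬛⬜⬛⬛❓❓❓
⬛⬛❓⬛⬛⬜⬛⬛❓❓❓
⬛⬛❓⬛⬛⬜⬛⬛❓❓❓

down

⬛⬛❓⬛⬛⬜⬜⬜❓❓❓
⬛⬛❓⬛⬛⬜⬛⬛❓❓❓
⬛⬛❓⬛⬛⬜⬛⬛❓❓❓
⬛⬛❓⬛⬛⬜⬛⬛❓❓❓
⬛⬛❓⬛⬛⬜⬛⬛❓❓❓
⬛⬛❓⬛⬛🔴⬛⬛❓❓❓
⬛⬛❓⬛⬛⬜⬛⬛❓❓❓
⬛⬛❓⬛⬛⬜⬛⬛❓❓❓
⬛⬛❓⬛⬛⬜⬛⬛❓❓❓
⬛⬛❓⬛⬛⬜⬛⬛❓❓❓
⬛⬛❓⬛⬛⬜⬛⬛⬛❓❓

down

⬛⬛❓⬛⬛⬜⬛⬛❓❓❓
⬛⬛❓⬛⬛⬜⬛⬛❓❓❓
⬛⬛❓⬛⬛⬜⬛⬛❓❓❓
⬛⬛❓⬛⬛⬜⬛⬛❓❓❓
⬛⬛❓⬛⬛⬜⬛⬛❓❓❓
⬛⬛❓⬛⬛🔴⬛⬛❓❓❓
⬛⬛❓⬛⬛⬜⬛⬛❓❓❓
⬛⬛❓⬛⬛⬜⬛⬛❓❓❓
⬛⬛❓⬛⬛⬜⬛⬛❓❓❓
⬛⬛❓⬛⬛⬜⬛⬛⬛❓❓
⬛⬛❓⬛⬛⬜⬛⬛⬛❓❓

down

⬛⬛❓⬛⬛⬜⬛⬛❓❓❓
⬛⬛❓⬛⬛⬜⬛⬛❓❓❓
⬛⬛❓⬛⬛⬜⬛⬛❓❓❓
⬛⬛❓⬛⬛⬜⬛⬛❓❓❓
⬛⬛❓⬛⬛⬜⬛⬛❓❓❓
⬛⬛❓⬛⬛🔴⬛⬛❓❓❓
⬛⬛❓⬛⬛⬜⬛⬛❓❓❓
⬛⬛❓⬛⬛⬜⬛⬛❓❓❓
⬛⬛❓⬛⬛⬜⬛⬛⬛❓❓
⬛⬛❓⬛⬛⬜⬛⬛⬛❓❓
⬛⬛❓⬛⬜🚪⬜⬛⬛❓❓

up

⬛⬛❓⬛⬛⬜⬛⬛❓❓❓
⬛⬛❓⬛⬛⬜⬛⬛❓❓❓
⬛⬛❓⬛⬛⬜⬛⬛❓❓❓
⬛⬛❓⬛⬛⬜⬛⬛❓❓❓
⬛⬛❓⬛⬛⬜⬛⬛❓❓❓
⬛⬛❓⬛⬛🔴⬛⬛❓❓❓
⬛⬛❓⬛⬛⬜⬛⬛❓❓❓
⬛⬛❓⬛⬛⬜⬛⬛❓❓❓
⬛⬛❓⬛⬛⬜⬛⬛❓❓❓
⬛⬛❓⬛⬛⬜⬛⬛⬛❓❓
⬛⬛❓⬛⬛⬜⬛⬛⬛❓❓


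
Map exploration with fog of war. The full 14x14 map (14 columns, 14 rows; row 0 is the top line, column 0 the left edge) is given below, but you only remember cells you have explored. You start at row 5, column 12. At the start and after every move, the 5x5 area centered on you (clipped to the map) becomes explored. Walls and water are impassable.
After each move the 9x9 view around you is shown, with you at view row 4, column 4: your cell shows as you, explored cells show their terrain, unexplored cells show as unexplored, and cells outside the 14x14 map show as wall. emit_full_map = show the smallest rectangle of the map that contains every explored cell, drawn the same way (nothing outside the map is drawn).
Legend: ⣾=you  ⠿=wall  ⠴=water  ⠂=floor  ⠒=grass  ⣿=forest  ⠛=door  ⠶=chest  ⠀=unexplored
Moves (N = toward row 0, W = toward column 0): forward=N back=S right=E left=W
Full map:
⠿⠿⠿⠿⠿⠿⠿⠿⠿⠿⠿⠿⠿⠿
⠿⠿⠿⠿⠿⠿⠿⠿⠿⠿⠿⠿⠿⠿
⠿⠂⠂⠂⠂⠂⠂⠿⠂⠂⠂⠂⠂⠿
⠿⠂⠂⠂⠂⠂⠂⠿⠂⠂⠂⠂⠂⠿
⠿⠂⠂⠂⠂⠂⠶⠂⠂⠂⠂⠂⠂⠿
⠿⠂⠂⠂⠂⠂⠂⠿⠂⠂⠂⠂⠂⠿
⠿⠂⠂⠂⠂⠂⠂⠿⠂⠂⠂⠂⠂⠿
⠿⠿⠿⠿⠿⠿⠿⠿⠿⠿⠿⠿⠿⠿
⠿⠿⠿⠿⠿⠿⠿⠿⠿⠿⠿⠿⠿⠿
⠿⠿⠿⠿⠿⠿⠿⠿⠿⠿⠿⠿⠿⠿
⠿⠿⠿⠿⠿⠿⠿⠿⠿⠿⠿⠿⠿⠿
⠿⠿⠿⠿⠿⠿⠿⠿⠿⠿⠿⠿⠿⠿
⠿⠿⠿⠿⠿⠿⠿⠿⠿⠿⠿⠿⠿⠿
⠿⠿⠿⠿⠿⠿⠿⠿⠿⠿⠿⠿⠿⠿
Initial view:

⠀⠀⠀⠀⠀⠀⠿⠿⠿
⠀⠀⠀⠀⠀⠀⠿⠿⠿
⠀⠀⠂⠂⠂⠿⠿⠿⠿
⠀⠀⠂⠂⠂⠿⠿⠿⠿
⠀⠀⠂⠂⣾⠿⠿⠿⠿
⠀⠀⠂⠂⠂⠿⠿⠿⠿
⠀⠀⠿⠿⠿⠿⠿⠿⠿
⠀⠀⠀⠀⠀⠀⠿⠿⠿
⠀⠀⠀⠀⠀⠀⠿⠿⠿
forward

⠀⠀⠀⠀⠀⠀⠿⠿⠿
⠀⠀⠀⠀⠀⠀⠿⠿⠿
⠀⠀⠂⠂⠂⠿⠿⠿⠿
⠀⠀⠂⠂⠂⠿⠿⠿⠿
⠀⠀⠂⠂⣾⠿⠿⠿⠿
⠀⠀⠂⠂⠂⠿⠿⠿⠿
⠀⠀⠂⠂⠂⠿⠿⠿⠿
⠀⠀⠿⠿⠿⠿⠿⠿⠿
⠀⠀⠀⠀⠀⠀⠿⠿⠿

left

⠀⠀⠀⠀⠀⠀⠀⠿⠿
⠀⠀⠀⠀⠀⠀⠀⠿⠿
⠀⠀⠂⠂⠂⠂⠿⠿⠿
⠀⠀⠂⠂⠂⠂⠿⠿⠿
⠀⠀⠂⠂⣾⠂⠿⠿⠿
⠀⠀⠂⠂⠂⠂⠿⠿⠿
⠀⠀⠂⠂⠂⠂⠿⠿⠿
⠀⠀⠀⠿⠿⠿⠿⠿⠿
⠀⠀⠀⠀⠀⠀⠀⠿⠿

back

⠀⠀⠀⠀⠀⠀⠀⠿⠿
⠀⠀⠂⠂⠂⠂⠿⠿⠿
⠀⠀⠂⠂⠂⠂⠿⠿⠿
⠀⠀⠂⠂⠂⠂⠿⠿⠿
⠀⠀⠂⠂⣾⠂⠿⠿⠿
⠀⠀⠂⠂⠂⠂⠿⠿⠿
⠀⠀⠿⠿⠿⠿⠿⠿⠿
⠀⠀⠀⠀⠀⠀⠀⠿⠿
⠀⠀⠀⠀⠀⠀⠀⠿⠿

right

⠀⠀⠀⠀⠀⠀⠿⠿⠿
⠀⠂⠂⠂⠂⠿⠿⠿⠿
⠀⠂⠂⠂⠂⠿⠿⠿⠿
⠀⠂⠂⠂⠂⠿⠿⠿⠿
⠀⠂⠂⠂⣾⠿⠿⠿⠿
⠀⠂⠂⠂⠂⠿⠿⠿⠿
⠀⠿⠿⠿⠿⠿⠿⠿⠿
⠀⠀⠀⠀⠀⠀⠿⠿⠿
⠀⠀⠀⠀⠀⠀⠿⠿⠿

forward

⠀⠀⠀⠀⠀⠀⠿⠿⠿
⠀⠀⠀⠀⠀⠀⠿⠿⠿
⠀⠂⠂⠂⠂⠿⠿⠿⠿
⠀⠂⠂⠂⠂⠿⠿⠿⠿
⠀⠂⠂⠂⣾⠿⠿⠿⠿
⠀⠂⠂⠂⠂⠿⠿⠿⠿
⠀⠂⠂⠂⠂⠿⠿⠿⠿
⠀⠿⠿⠿⠿⠿⠿⠿⠿
⠀⠀⠀⠀⠀⠀⠿⠿⠿

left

⠀⠀⠀⠀⠀⠀⠀⠿⠿
⠀⠀⠀⠀⠀⠀⠀⠿⠿
⠀⠀⠂⠂⠂⠂⠿⠿⠿
⠀⠀⠂⠂⠂⠂⠿⠿⠿
⠀⠀⠂⠂⣾⠂⠿⠿⠿
⠀⠀⠂⠂⠂⠂⠿⠿⠿
⠀⠀⠂⠂⠂⠂⠿⠿⠿
⠀⠀⠿⠿⠿⠿⠿⠿⠿
⠀⠀⠀⠀⠀⠀⠀⠿⠿

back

⠀⠀⠀⠀⠀⠀⠀⠿⠿
⠀⠀⠂⠂⠂⠂⠿⠿⠿
⠀⠀⠂⠂⠂⠂⠿⠿⠿
⠀⠀⠂⠂⠂⠂⠿⠿⠿
⠀⠀⠂⠂⣾⠂⠿⠿⠿
⠀⠀⠂⠂⠂⠂⠿⠿⠿
⠀⠀⠿⠿⠿⠿⠿⠿⠿
⠀⠀⠀⠀⠀⠀⠀⠿⠿
⠀⠀⠀⠀⠀⠀⠀⠿⠿

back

⠀⠀⠂⠂⠂⠂⠿⠿⠿
⠀⠀⠂⠂⠂⠂⠿⠿⠿
⠀⠀⠂⠂⠂⠂⠿⠿⠿
⠀⠀⠂⠂⠂⠂⠿⠿⠿
⠀⠀⠂⠂⣾⠂⠿⠿⠿
⠀⠀⠿⠿⠿⠿⠿⠿⠿
⠀⠀⠿⠿⠿⠿⠿⠿⠿
⠀⠀⠀⠀⠀⠀⠀⠿⠿
⠀⠀⠀⠀⠀⠀⠀⠿⠿

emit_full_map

⠂⠂⠂⠂⠿
⠂⠂⠂⠂⠿
⠂⠂⠂⠂⠿
⠂⠂⠂⠂⠿
⠂⠂⣾⠂⠿
⠿⠿⠿⠿⠿
⠿⠿⠿⠿⠿

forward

⠀⠀⠀⠀⠀⠀⠀⠿⠿
⠀⠀⠂⠂⠂⠂⠿⠿⠿
⠀⠀⠂⠂⠂⠂⠿⠿⠿
⠀⠀⠂⠂⠂⠂⠿⠿⠿
⠀⠀⠂⠂⣾⠂⠿⠿⠿
⠀⠀⠂⠂⠂⠂⠿⠿⠿
⠀⠀⠿⠿⠿⠿⠿⠿⠿
⠀⠀⠿⠿⠿⠿⠿⠿⠿
⠀⠀⠀⠀⠀⠀⠀⠿⠿

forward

⠀⠀⠀⠀⠀⠀⠀⠿⠿
⠀⠀⠀⠀⠀⠀⠀⠿⠿
⠀⠀⠂⠂⠂⠂⠿⠿⠿
⠀⠀⠂⠂⠂⠂⠿⠿⠿
⠀⠀⠂⠂⣾⠂⠿⠿⠿
⠀⠀⠂⠂⠂⠂⠿⠿⠿
⠀⠀⠂⠂⠂⠂⠿⠿⠿
⠀⠀⠿⠿⠿⠿⠿⠿⠿
⠀⠀⠿⠿⠿⠿⠿⠿⠿

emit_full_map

⠂⠂⠂⠂⠿
⠂⠂⠂⠂⠿
⠂⠂⣾⠂⠿
⠂⠂⠂⠂⠿
⠂⠂⠂⠂⠿
⠿⠿⠿⠿⠿
⠿⠿⠿⠿⠿


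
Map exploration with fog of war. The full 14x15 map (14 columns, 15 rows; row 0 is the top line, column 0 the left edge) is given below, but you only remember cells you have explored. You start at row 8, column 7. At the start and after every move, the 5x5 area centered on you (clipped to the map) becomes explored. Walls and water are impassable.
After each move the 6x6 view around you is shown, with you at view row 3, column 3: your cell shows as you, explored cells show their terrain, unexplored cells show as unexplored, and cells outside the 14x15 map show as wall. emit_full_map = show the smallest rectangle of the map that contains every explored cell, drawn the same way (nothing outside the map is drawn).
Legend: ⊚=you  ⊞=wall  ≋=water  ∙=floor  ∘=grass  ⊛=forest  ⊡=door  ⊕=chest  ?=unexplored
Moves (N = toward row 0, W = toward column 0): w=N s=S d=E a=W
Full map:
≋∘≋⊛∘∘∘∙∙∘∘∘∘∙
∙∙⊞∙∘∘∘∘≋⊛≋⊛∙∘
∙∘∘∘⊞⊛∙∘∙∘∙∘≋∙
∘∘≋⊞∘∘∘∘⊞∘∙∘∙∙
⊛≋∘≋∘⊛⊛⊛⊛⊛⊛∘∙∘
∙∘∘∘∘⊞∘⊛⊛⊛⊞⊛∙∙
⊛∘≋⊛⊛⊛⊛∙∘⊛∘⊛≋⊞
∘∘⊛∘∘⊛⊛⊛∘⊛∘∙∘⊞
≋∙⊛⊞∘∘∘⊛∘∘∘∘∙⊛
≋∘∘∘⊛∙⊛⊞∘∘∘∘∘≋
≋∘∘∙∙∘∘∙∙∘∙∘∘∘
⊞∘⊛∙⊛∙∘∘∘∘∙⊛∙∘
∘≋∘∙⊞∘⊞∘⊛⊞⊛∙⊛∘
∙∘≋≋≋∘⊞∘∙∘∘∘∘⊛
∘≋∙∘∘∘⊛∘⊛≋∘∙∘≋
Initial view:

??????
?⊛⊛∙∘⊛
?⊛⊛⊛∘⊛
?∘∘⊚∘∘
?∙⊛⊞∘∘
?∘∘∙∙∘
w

??????
?⊞∘⊛⊛⊛
?⊛⊛∙∘⊛
?⊛⊛⊚∘⊛
?∘∘⊛∘∘
?∙⊛⊞∘∘

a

??????
?∘⊞∘⊛⊛
?⊛⊛⊛∙∘
?∘⊛⊚⊛∘
?∘∘∘⊛∘
?⊛∙⊛⊞∘

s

?∘⊞∘⊛⊛
?⊛⊛⊛∙∘
?∘⊛⊛⊛∘
?∘∘⊚⊛∘
?⊛∙⊛⊞∘
?∙∘∘∙∙

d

∘⊞∘⊛⊛⊛
⊛⊛⊛∙∘⊛
∘⊛⊛⊛∘⊛
∘∘∘⊚∘∘
⊛∙⊛⊞∘∘
∙∘∘∙∙∘

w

??????
∘⊞∘⊛⊛⊛
⊛⊛⊛∙∘⊛
∘⊛⊛⊚∘⊛
∘∘∘⊛∘∘
⊛∙⊛⊞∘∘

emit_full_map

∘⊞∘⊛⊛⊛
⊛⊛⊛∙∘⊛
∘⊛⊛⊚∘⊛
∘∘∘⊛∘∘
⊛∙⊛⊞∘∘
∙∘∘∙∙∘

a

??????
?∘⊞∘⊛⊛
?⊛⊛⊛∙∘
?∘⊛⊚⊛∘
?∘∘∘⊛∘
?⊛∙⊛⊞∘

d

??????
∘⊞∘⊛⊛⊛
⊛⊛⊛∙∘⊛
∘⊛⊛⊚∘⊛
∘∘∘⊛∘∘
⊛∙⊛⊞∘∘

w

??????
?⊛⊛⊛⊛⊛
∘⊞∘⊛⊛⊛
⊛⊛⊛⊚∘⊛
∘⊛⊛⊛∘⊛
∘∘∘⊛∘∘

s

?⊛⊛⊛⊛⊛
∘⊞∘⊛⊛⊛
⊛⊛⊛∙∘⊛
∘⊛⊛⊚∘⊛
∘∘∘⊛∘∘
⊛∙⊛⊞∘∘

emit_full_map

?⊛⊛⊛⊛⊛
∘⊞∘⊛⊛⊛
⊛⊛⊛∙∘⊛
∘⊛⊛⊚∘⊛
∘∘∘⊛∘∘
⊛∙⊛⊞∘∘
∙∘∘∙∙∘


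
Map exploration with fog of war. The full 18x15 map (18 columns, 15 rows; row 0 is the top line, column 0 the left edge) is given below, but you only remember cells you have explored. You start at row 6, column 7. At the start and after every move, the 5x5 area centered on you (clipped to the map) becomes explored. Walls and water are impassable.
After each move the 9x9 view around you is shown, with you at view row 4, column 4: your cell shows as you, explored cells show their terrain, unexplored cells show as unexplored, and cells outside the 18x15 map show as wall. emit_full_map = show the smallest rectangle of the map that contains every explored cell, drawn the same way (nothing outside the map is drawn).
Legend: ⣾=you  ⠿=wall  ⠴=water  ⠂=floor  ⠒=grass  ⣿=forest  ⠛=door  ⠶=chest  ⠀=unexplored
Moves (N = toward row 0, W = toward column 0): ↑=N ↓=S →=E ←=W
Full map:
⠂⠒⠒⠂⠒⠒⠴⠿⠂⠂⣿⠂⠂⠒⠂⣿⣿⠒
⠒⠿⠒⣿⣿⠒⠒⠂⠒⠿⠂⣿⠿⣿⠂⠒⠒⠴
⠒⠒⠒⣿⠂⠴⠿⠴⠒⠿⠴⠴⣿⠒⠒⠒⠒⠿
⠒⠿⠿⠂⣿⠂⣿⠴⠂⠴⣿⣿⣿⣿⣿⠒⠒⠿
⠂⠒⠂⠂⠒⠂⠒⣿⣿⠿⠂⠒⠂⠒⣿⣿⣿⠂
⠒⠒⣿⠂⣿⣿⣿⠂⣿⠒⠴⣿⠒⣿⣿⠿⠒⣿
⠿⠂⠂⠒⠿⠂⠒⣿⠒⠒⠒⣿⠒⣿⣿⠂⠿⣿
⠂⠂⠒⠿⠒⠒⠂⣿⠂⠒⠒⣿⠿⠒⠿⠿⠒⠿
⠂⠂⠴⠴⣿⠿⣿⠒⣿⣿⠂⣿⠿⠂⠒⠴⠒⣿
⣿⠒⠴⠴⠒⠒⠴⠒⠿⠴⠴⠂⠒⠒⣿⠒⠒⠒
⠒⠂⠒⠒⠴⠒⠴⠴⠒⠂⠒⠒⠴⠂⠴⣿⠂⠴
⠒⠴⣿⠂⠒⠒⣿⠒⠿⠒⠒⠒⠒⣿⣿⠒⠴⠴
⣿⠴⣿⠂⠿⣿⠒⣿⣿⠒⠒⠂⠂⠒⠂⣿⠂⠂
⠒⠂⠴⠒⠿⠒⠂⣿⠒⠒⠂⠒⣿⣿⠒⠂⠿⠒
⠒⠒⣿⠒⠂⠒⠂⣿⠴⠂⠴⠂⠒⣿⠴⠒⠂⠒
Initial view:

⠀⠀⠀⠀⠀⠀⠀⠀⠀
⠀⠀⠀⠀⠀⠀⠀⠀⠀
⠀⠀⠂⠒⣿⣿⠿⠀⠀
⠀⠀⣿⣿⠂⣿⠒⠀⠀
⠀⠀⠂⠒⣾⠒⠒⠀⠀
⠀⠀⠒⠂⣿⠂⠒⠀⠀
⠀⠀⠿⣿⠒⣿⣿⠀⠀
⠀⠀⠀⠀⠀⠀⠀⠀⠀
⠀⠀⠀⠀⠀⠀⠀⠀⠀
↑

⠀⠀⠀⠀⠀⠀⠀⠀⠀
⠀⠀⠀⠀⠀⠀⠀⠀⠀
⠀⠀⠂⣿⠴⠂⠴⠀⠀
⠀⠀⠂⠒⣿⣿⠿⠀⠀
⠀⠀⣿⣿⣾⣿⠒⠀⠀
⠀⠀⠂⠒⣿⠒⠒⠀⠀
⠀⠀⠒⠂⣿⠂⠒⠀⠀
⠀⠀⠿⣿⠒⣿⣿⠀⠀
⠀⠀⠀⠀⠀⠀⠀⠀⠀

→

⠀⠀⠀⠀⠀⠀⠀⠀⠀
⠀⠀⠀⠀⠀⠀⠀⠀⠀
⠀⠂⣿⠴⠂⠴⣿⠀⠀
⠀⠂⠒⣿⣿⠿⠂⠀⠀
⠀⣿⣿⠂⣾⠒⠴⠀⠀
⠀⠂⠒⣿⠒⠒⠒⠀⠀
⠀⠒⠂⣿⠂⠒⠒⠀⠀
⠀⠿⣿⠒⣿⣿⠀⠀⠀
⠀⠀⠀⠀⠀⠀⠀⠀⠀

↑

⠀⠀⠀⠀⠀⠀⠀⠀⠀
⠀⠀⠀⠀⠀⠀⠀⠀⠀
⠀⠀⠿⠴⠒⠿⠴⠀⠀
⠀⠂⣿⠴⠂⠴⣿⠀⠀
⠀⠂⠒⣿⣾⠿⠂⠀⠀
⠀⣿⣿⠂⣿⠒⠴⠀⠀
⠀⠂⠒⣿⠒⠒⠒⠀⠀
⠀⠒⠂⣿⠂⠒⠒⠀⠀
⠀⠿⣿⠒⣿⣿⠀⠀⠀

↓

⠀⠀⠀⠀⠀⠀⠀⠀⠀
⠀⠀⠿⠴⠒⠿⠴⠀⠀
⠀⠂⣿⠴⠂⠴⣿⠀⠀
⠀⠂⠒⣿⣿⠿⠂⠀⠀
⠀⣿⣿⠂⣾⠒⠴⠀⠀
⠀⠂⠒⣿⠒⠒⠒⠀⠀
⠀⠒⠂⣿⠂⠒⠒⠀⠀
⠀⠿⣿⠒⣿⣿⠀⠀⠀
⠀⠀⠀⠀⠀⠀⠀⠀⠀

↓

⠀⠀⠿⠴⠒⠿⠴⠀⠀
⠀⠂⣿⠴⠂⠴⣿⠀⠀
⠀⠂⠒⣿⣿⠿⠂⠀⠀
⠀⣿⣿⠂⣿⠒⠴⠀⠀
⠀⠂⠒⣿⣾⠒⠒⠀⠀
⠀⠒⠂⣿⠂⠒⠒⠀⠀
⠀⠿⣿⠒⣿⣿⠂⠀⠀
⠀⠀⠀⠀⠀⠀⠀⠀⠀
⠀⠀⠀⠀⠀⠀⠀⠀⠀

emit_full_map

⠀⠿⠴⠒⠿⠴
⠂⣿⠴⠂⠴⣿
⠂⠒⣿⣿⠿⠂
⣿⣿⠂⣿⠒⠴
⠂⠒⣿⣾⠒⠒
⠒⠂⣿⠂⠒⠒
⠿⣿⠒⣿⣿⠂

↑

⠀⠀⠀⠀⠀⠀⠀⠀⠀
⠀⠀⠿⠴⠒⠿⠴⠀⠀
⠀⠂⣿⠴⠂⠴⣿⠀⠀
⠀⠂⠒⣿⣿⠿⠂⠀⠀
⠀⣿⣿⠂⣾⠒⠴⠀⠀
⠀⠂⠒⣿⠒⠒⠒⠀⠀
⠀⠒⠂⣿⠂⠒⠒⠀⠀
⠀⠿⣿⠒⣿⣿⠂⠀⠀
⠀⠀⠀⠀⠀⠀⠀⠀⠀

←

⠀⠀⠀⠀⠀⠀⠀⠀⠀
⠀⠀⠀⠿⠴⠒⠿⠴⠀
⠀⠀⠂⣿⠴⠂⠴⣿⠀
⠀⠀⠂⠒⣿⣿⠿⠂⠀
⠀⠀⣿⣿⣾⣿⠒⠴⠀
⠀⠀⠂⠒⣿⠒⠒⠒⠀
⠀⠀⠒⠂⣿⠂⠒⠒⠀
⠀⠀⠿⣿⠒⣿⣿⠂⠀
⠀⠀⠀⠀⠀⠀⠀⠀⠀

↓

⠀⠀⠀⠿⠴⠒⠿⠴⠀
⠀⠀⠂⣿⠴⠂⠴⣿⠀
⠀⠀⠂⠒⣿⣿⠿⠂⠀
⠀⠀⣿⣿⠂⣿⠒⠴⠀
⠀⠀⠂⠒⣾⠒⠒⠒⠀
⠀⠀⠒⠂⣿⠂⠒⠒⠀
⠀⠀⠿⣿⠒⣿⣿⠂⠀
⠀⠀⠀⠀⠀⠀⠀⠀⠀
⠀⠀⠀⠀⠀⠀⠀⠀⠀

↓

⠀⠀⠂⣿⠴⠂⠴⣿⠀
⠀⠀⠂⠒⣿⣿⠿⠂⠀
⠀⠀⣿⣿⠂⣿⠒⠴⠀
⠀⠀⠂⠒⣿⠒⠒⠒⠀
⠀⠀⠒⠂⣾⠂⠒⠒⠀
⠀⠀⠿⣿⠒⣿⣿⠂⠀
⠀⠀⠒⠴⠒⠿⠴⠀⠀
⠀⠀⠀⠀⠀⠀⠀⠀⠀
⠀⠀⠀⠀⠀⠀⠀⠀⠀

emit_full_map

⠀⠿⠴⠒⠿⠴
⠂⣿⠴⠂⠴⣿
⠂⠒⣿⣿⠿⠂
⣿⣿⠂⣿⠒⠴
⠂⠒⣿⠒⠒⠒
⠒⠂⣾⠂⠒⠒
⠿⣿⠒⣿⣿⠂
⠒⠴⠒⠿⠴⠀

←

⠀⠀⠀⠂⣿⠴⠂⠴⣿
⠀⠀⠀⠂⠒⣿⣿⠿⠂
⠀⠀⣿⣿⣿⠂⣿⠒⠴
⠀⠀⠿⠂⠒⣿⠒⠒⠒
⠀⠀⠒⠒⣾⣿⠂⠒⠒
⠀⠀⣿⠿⣿⠒⣿⣿⠂
⠀⠀⠒⠒⠴⠒⠿⠴⠀
⠀⠀⠀⠀⠀⠀⠀⠀⠀
⠀⠀⠀⠀⠀⠀⠀⠀⠀

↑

⠀⠀⠀⠀⠿⠴⠒⠿⠴
⠀⠀⠀⠂⣿⠴⠂⠴⣿
⠀⠀⠒⠂⠒⣿⣿⠿⠂
⠀⠀⣿⣿⣿⠂⣿⠒⠴
⠀⠀⠿⠂⣾⣿⠒⠒⠒
⠀⠀⠒⠒⠂⣿⠂⠒⠒
⠀⠀⣿⠿⣿⠒⣿⣿⠂
⠀⠀⠒⠒⠴⠒⠿⠴⠀
⠀⠀⠀⠀⠀⠀⠀⠀⠀

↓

⠀⠀⠀⠂⣿⠴⠂⠴⣿
⠀⠀⠒⠂⠒⣿⣿⠿⠂
⠀⠀⣿⣿⣿⠂⣿⠒⠴
⠀⠀⠿⠂⠒⣿⠒⠒⠒
⠀⠀⠒⠒⣾⣿⠂⠒⠒
⠀⠀⣿⠿⣿⠒⣿⣿⠂
⠀⠀⠒⠒⠴⠒⠿⠴⠀
⠀⠀⠀⠀⠀⠀⠀⠀⠀
⠀⠀⠀⠀⠀⠀⠀⠀⠀

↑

⠀⠀⠀⠀⠿⠴⠒⠿⠴
⠀⠀⠀⠂⣿⠴⠂⠴⣿
⠀⠀⠒⠂⠒⣿⣿⠿⠂
⠀⠀⣿⣿⣿⠂⣿⠒⠴
⠀⠀⠿⠂⣾⣿⠒⠒⠒
⠀⠀⠒⠒⠂⣿⠂⠒⠒
⠀⠀⣿⠿⣿⠒⣿⣿⠂
⠀⠀⠒⠒⠴⠒⠿⠴⠀
⠀⠀⠀⠀⠀⠀⠀⠀⠀

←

⠀⠀⠀⠀⠀⠿⠴⠒⠿
⠀⠀⠀⠀⠂⣿⠴⠂⠴
⠀⠀⠂⠒⠂⠒⣿⣿⠿
⠀⠀⠂⣿⣿⣿⠂⣿⠒
⠀⠀⠒⠿⣾⠒⣿⠒⠒
⠀⠀⠿⠒⠒⠂⣿⠂⠒
⠀⠀⠴⣿⠿⣿⠒⣿⣿
⠀⠀⠀⠒⠒⠴⠒⠿⠴
⠀⠀⠀⠀⠀⠀⠀⠀⠀

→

⠀⠀⠀⠀⠿⠴⠒⠿⠴
⠀⠀⠀⠂⣿⠴⠂⠴⣿
⠀⠂⠒⠂⠒⣿⣿⠿⠂
⠀⠂⣿⣿⣿⠂⣿⠒⠴
⠀⠒⠿⠂⣾⣿⠒⠒⠒
⠀⠿⠒⠒⠂⣿⠂⠒⠒
⠀⠴⣿⠿⣿⠒⣿⣿⠂
⠀⠀⠒⠒⠴⠒⠿⠴⠀
⠀⠀⠀⠀⠀⠀⠀⠀⠀

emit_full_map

⠀⠀⠀⠿⠴⠒⠿⠴
⠀⠀⠂⣿⠴⠂⠴⣿
⠂⠒⠂⠒⣿⣿⠿⠂
⠂⣿⣿⣿⠂⣿⠒⠴
⠒⠿⠂⣾⣿⠒⠒⠒
⠿⠒⠒⠂⣿⠂⠒⠒
⠴⣿⠿⣿⠒⣿⣿⠂
⠀⠒⠒⠴⠒⠿⠴⠀


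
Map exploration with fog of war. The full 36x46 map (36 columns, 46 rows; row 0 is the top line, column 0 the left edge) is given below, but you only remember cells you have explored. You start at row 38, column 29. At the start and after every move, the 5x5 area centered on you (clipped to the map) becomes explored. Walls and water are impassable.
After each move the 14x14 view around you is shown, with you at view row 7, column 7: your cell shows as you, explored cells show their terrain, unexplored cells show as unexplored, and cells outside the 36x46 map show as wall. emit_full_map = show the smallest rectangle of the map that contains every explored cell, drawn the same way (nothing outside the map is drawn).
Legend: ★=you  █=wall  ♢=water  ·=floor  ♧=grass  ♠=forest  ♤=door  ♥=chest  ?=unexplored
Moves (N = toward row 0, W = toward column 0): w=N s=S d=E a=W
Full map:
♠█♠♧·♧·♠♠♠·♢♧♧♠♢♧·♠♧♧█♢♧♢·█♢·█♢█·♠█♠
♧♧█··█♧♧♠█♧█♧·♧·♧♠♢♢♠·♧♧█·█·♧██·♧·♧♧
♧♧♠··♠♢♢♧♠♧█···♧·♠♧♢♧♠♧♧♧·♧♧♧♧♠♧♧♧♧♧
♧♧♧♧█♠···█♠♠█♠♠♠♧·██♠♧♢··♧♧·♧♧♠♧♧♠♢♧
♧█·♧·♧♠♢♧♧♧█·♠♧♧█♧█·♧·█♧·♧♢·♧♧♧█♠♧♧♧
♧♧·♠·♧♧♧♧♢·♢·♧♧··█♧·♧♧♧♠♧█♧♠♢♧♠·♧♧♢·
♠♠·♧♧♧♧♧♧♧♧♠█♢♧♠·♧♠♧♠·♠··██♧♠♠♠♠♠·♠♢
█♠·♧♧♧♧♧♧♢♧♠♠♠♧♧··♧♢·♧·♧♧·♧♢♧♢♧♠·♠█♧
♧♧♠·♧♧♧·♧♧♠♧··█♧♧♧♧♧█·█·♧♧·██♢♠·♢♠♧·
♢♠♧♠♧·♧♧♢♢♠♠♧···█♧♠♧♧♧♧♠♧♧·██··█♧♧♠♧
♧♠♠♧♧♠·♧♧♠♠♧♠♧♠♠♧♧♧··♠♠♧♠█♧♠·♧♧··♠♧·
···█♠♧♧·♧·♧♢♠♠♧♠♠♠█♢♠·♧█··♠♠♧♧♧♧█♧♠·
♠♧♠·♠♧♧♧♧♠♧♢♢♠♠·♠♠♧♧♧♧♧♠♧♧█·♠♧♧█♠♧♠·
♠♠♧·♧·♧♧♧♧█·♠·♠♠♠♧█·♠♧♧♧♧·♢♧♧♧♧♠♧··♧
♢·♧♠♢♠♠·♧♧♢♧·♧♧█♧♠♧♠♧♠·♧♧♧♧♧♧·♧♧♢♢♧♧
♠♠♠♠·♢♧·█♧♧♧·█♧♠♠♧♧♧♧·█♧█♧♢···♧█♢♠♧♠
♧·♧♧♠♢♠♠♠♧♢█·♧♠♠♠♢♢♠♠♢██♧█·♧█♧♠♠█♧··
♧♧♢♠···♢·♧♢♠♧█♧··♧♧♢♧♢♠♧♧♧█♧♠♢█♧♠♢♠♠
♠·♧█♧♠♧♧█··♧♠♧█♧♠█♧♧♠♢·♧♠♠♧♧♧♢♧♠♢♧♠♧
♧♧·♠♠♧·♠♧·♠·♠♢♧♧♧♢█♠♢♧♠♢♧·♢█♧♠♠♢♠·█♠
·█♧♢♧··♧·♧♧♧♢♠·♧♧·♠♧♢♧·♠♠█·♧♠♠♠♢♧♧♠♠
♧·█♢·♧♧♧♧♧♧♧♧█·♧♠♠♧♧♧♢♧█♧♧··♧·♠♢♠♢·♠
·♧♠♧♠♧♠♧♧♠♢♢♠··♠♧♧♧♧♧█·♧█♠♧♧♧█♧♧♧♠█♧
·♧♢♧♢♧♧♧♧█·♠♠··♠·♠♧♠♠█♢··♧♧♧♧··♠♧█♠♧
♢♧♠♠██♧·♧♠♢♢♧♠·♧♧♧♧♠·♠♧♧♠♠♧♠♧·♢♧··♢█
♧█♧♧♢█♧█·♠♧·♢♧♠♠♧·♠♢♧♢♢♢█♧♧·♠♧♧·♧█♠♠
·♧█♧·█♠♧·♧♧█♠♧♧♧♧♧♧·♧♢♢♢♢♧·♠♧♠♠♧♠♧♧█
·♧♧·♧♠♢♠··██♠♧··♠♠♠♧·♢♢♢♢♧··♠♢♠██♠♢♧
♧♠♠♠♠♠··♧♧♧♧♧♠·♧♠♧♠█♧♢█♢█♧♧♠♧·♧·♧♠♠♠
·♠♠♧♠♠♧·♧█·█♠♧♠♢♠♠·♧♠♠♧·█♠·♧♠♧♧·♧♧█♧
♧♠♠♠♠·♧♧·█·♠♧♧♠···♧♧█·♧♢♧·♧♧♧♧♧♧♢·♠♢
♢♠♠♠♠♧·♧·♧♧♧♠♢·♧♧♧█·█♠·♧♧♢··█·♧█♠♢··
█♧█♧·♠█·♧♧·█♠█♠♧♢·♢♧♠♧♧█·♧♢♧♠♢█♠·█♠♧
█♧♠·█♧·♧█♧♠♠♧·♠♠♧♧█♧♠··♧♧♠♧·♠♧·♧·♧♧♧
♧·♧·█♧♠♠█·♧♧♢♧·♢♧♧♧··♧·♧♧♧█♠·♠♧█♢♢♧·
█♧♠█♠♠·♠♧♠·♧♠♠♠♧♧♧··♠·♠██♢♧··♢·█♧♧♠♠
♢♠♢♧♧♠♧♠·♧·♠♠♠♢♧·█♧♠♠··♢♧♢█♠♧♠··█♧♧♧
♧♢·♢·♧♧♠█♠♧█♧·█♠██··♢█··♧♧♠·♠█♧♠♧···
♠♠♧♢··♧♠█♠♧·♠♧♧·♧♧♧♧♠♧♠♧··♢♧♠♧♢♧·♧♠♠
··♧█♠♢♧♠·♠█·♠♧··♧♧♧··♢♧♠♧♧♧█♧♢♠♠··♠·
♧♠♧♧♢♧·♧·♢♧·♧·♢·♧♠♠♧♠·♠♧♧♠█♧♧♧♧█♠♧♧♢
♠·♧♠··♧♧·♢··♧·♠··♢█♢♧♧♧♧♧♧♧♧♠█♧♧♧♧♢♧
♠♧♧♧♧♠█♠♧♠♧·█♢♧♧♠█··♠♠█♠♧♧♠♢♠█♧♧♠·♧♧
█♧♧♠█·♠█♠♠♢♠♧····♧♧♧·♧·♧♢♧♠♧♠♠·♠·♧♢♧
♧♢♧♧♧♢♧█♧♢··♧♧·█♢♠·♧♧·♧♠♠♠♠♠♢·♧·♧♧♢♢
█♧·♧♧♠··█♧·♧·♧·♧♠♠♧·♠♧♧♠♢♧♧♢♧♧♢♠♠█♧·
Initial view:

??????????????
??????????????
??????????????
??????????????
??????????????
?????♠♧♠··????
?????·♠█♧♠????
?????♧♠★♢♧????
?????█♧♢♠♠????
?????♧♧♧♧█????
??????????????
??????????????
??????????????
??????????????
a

??????????????
??????????????
??????????????
??????????????
??????????????
?????█♠♧♠··???
?????♠·♠█♧♠???
?????♢♧★♧♢♧???
?????♧█♧♢♠♠???
?????█♧♧♧♧█???
??????????????
??????????????
??????????????
??????????????

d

??????????????
??????????????
??????????????
??????????????
??????????????
????█♠♧♠··????
????♠·♠█♧♠????
????♢♧♠★♢♧????
????♧█♧♢♠♠????
????█♧♧♧♧█????
??????????????
??????????????
??????????????
??????????????

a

??????????????
??????????????
??????????????
??????????????
??????????????
?????█♠♧♠··???
?????♠·♠█♧♠???
?????♢♧★♧♢♧???
?????♧█♧♢♠♠???
?????█♧♧♧♧█???
??????????????
??????????????
??????????????
??????????????

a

??????????????
??????????????
??????????????
??????????????
??????????????
?????♢█♠♧♠··??
?????♧♠·♠█♧♠??
?????·♢★♠♧♢♧??
?????♧♧█♧♢♠♠??
?????♠█♧♧♧♧█??
??????????????
??????????????
??????????????
??????????????

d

??????????????
??????????????
??????????????
??????????????
??????????????
????♢█♠♧♠··???
????♧♠·♠█♧♠???
????·♢♧★♧♢♧???
????♧♧█♧♢♠♠???
????♠█♧♧♧♧█???
??????????????
??????????????
??????????????
??????????????

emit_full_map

♢█♠♧♠··
♧♠·♠█♧♠
·♢♧★♧♢♧
♧♧█♧♢♠♠
♠█♧♧♧♧█

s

??????????????
??????????????
??????????????
??????????????
????♢█♠♧♠··???
????♧♠·♠█♧♠???
????·♢♧♠♧♢♧???
????♧♧█★♢♠♠???
????♠█♧♧♧♧█???
?????♧♧♠█♧????
??????????????
??????????????
??????????????
??????????????

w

??????????????
??????????????
??????????????
??????????????
??????????????
????♢█♠♧♠··???
????♧♠·♠█♧♠???
????·♢♧★♧♢♧???
????♧♧█♧♢♠♠???
????♠█♧♧♧♧█???
?????♧♧♠█♧????
??????????????
??????????????
??????????????

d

??????????????
??????????????
??????????????
??????????????
??????????????
???♢█♠♧♠··????
???♧♠·♠█♧♠????
???·♢♧♠★♢♧????
???♧♧█♧♢♠♠????
???♠█♧♧♧♧█????
????♧♧♠█♧?????
??????????????
??????????????
??????????????

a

??????????????
??????????????
??????????????
??????????????
??????????????
????♢█♠♧♠··???
????♧♠·♠█♧♠???
????·♢♧★♧♢♧???
????♧♧█♧♢♠♠???
????♠█♧♧♧♧█???
?????♧♧♠█♧????
??????????????
??????????????
??????????????

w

??????????????
??????????????
??????????????
??????????????
??????????????
?????♧··♢·????
????♢█♠♧♠··???
????♧♠·★█♧♠???
????·♢♧♠♧♢♧???
????♧♧█♧♢♠♠???
????♠█♧♧♧♧█???
?????♧♧♠█♧????
??????????????
??????????????

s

??????????????
??????????????
??????????????
??????????????
?????♧··♢·????
????♢█♠♧♠··???
????♧♠·♠█♧♠???
????·♢♧★♧♢♧???
????♧♧█♧♢♠♠???
????♠█♧♧♧♧█???
?????♧♧♠█♧????
??????????????
??????????????
??????????????

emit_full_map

?♧··♢·?
♢█♠♧♠··
♧♠·♠█♧♠
·♢♧★♧♢♧
♧♧█♧♢♠♠
♠█♧♧♧♧█
?♧♧♠█♧?

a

??????????????
??????????????
??????????????
??????????????
??????♧··♢·???
?????♢█♠♧♠··??
?????♧♠·♠█♧♠??
?????·♢★♠♧♢♧??
?????♧♧█♧♢♠♠??
?????♠█♧♧♧♧█??
??????♧♧♠█♧???
??????????????
??????????????
??????????????

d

??????????????
??????????????
??????????????
??????????????
?????♧··♢·????
????♢█♠♧♠··???
????♧♠·♠█♧♠???
????·♢♧★♧♢♧???
????♧♧█♧♢♠♠???
????♠█♧♧♧♧█???
?????♧♧♠█♧????
??????????????
??????????????
??????????????

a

??????????????
??????????????
??????????????
??????????????
??????♧··♢·???
?????♢█♠♧♠··??
?????♧♠·♠█♧♠??
?????·♢★♠♧♢♧??
?????♧♧█♧♢♠♠??
?????♠█♧♧♧♧█??
??????♧♧♠█♧???
??????????????
??????????????
??????????????


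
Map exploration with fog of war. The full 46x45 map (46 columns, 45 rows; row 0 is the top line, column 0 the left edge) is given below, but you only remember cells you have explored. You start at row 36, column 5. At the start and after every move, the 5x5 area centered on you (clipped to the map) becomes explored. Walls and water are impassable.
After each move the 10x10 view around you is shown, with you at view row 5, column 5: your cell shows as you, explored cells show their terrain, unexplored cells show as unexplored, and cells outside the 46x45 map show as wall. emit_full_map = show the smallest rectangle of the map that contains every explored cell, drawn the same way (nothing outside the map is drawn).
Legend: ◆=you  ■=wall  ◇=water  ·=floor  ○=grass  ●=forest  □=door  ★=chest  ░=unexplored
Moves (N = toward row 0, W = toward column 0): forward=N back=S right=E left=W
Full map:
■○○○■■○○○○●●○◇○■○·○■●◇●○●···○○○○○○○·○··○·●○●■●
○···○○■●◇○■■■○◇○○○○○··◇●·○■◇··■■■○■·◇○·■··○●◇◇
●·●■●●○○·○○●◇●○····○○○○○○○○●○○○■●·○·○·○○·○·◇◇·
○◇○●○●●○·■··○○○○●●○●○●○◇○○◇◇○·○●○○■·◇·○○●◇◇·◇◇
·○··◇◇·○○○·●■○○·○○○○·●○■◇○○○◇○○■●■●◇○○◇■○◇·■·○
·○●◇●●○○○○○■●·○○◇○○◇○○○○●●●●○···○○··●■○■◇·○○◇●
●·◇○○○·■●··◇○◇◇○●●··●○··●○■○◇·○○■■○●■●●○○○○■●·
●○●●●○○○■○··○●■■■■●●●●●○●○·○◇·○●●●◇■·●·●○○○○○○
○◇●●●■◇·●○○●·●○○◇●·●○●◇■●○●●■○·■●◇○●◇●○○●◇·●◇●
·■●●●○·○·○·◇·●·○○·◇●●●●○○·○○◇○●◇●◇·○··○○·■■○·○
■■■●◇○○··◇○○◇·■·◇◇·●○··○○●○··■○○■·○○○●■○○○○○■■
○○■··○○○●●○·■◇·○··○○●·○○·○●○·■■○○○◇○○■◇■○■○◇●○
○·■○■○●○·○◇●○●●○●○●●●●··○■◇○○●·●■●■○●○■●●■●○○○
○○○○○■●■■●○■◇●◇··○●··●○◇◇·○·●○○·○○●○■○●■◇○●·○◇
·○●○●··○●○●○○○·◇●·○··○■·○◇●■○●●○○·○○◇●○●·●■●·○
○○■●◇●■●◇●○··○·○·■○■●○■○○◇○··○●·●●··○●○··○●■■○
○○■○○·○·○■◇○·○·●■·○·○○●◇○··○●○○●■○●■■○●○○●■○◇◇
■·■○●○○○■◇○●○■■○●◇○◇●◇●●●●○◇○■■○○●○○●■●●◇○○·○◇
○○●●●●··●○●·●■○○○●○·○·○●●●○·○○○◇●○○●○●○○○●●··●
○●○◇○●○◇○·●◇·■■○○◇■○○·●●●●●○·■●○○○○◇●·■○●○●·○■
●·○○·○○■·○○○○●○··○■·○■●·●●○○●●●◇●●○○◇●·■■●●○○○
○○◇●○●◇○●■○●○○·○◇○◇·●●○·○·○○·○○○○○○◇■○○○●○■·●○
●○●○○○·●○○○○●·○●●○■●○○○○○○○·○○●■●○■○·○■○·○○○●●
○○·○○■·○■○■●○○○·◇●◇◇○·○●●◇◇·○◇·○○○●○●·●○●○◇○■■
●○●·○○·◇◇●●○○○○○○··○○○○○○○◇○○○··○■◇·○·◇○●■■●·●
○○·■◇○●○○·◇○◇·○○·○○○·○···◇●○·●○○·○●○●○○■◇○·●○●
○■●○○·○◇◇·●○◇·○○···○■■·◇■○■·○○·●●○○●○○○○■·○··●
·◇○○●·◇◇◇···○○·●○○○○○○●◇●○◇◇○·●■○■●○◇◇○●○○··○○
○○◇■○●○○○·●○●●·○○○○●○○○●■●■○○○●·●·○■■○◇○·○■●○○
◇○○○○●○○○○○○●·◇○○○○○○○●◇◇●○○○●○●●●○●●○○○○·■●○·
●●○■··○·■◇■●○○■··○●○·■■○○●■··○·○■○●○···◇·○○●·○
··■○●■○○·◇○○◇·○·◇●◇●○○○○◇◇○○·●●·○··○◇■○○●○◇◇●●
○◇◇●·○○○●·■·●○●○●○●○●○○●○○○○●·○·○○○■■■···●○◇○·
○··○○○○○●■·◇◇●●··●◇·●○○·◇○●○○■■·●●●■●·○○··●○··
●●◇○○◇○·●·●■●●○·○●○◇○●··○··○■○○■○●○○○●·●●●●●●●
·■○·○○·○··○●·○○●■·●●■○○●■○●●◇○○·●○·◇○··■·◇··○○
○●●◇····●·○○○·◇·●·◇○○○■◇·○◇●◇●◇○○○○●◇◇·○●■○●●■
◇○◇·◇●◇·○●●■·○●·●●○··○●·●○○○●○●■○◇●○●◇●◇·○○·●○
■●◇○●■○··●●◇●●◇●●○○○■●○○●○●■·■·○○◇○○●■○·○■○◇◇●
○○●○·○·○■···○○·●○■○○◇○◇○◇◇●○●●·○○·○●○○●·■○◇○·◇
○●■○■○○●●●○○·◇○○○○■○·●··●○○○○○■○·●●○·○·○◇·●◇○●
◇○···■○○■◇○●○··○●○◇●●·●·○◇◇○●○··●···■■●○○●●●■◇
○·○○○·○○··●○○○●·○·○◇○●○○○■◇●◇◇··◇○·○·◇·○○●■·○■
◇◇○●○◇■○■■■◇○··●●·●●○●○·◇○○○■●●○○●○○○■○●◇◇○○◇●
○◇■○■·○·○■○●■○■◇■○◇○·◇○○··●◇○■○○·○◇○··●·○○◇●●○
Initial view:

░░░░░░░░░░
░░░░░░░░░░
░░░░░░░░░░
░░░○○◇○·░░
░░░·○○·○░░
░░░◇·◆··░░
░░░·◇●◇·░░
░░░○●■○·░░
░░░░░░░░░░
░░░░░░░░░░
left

■░░░░░░░░░
■░░░░░░░░░
■░░░░░░░░░
■░░◇○○◇○·░
■░░○·○○·○░
■░░●◇◆···░
■░░◇·◇●◇·░
■░░◇○●■○·░
■░░░░░░░░░
■░░░░░░░░░

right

░░░░░░░░░░
░░░░░░░░░░
░░░░░░░░░░
░░◇○○◇○·░░
░░○·○○·○░░
░░●◇·◆··░░
░░◇·◇●◇·░░
░░◇○●■○·░░
░░░░░░░░░░
░░░░░░░░░░

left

■░░░░░░░░░
■░░░░░░░░░
■░░░░░░░░░
■░░◇○○◇○·░
■░░○·○○·○░
■░░●◇◆···░
■░░◇·◇●◇·░
■░░◇○●■○·░
■░░░░░░░░░
■░░░░░░░░░

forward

■░░░░░░░░░
■░░░░░░░░░
■░░░░░░░░░
■░░·○○○○░░
■░░◇○○◇○·░
■░░○·◆○·○░
■░░●◇····░
■░░◇·◇●◇·░
■░░◇○●■○·░
■░░░░░░░░░

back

■░░░░░░░░░
■░░░░░░░░░
■░░·○○○○░░
■░░◇○○◇○·░
■░░○·○○·○░
■░░●◇◆···░
■░░◇·◇●◇·░
■░░◇○●■○·░
■░░░░░░░░░
■░░░░░░░░░

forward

■░░░░░░░░░
■░░░░░░░░░
■░░░░░░░░░
■░░·○○○○░░
■░░◇○○◇○·░
■░░○·◆○·○░
■░░●◇····░
■░░◇·◇●◇·░
■░░◇○●■○·░
■░░░░░░░░░

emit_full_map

·○○○○░
◇○○◇○·
○·◆○·○
●◇····
◇·◇●◇·
◇○●■○·

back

■░░░░░░░░░
■░░░░░░░░░
■░░·○○○○░░
■░░◇○○◇○·░
■░░○·○○·○░
■░░●◇◆···░
■░░◇·◇●◇·░
■░░◇○●■○·░
■░░░░░░░░░
■░░░░░░░░░
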